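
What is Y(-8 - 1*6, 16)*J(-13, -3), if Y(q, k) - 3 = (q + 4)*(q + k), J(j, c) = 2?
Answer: -34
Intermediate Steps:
Y(q, k) = 3 + (4 + q)*(k + q) (Y(q, k) = 3 + (q + 4)*(q + k) = 3 + (4 + q)*(k + q))
Y(-8 - 1*6, 16)*J(-13, -3) = (3 + (-8 - 1*6)² + 4*16 + 4*(-8 - 1*6) + 16*(-8 - 1*6))*2 = (3 + (-8 - 6)² + 64 + 4*(-8 - 6) + 16*(-8 - 6))*2 = (3 + (-14)² + 64 + 4*(-14) + 16*(-14))*2 = (3 + 196 + 64 - 56 - 224)*2 = -17*2 = -34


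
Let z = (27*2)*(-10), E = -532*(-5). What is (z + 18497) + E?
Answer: 20617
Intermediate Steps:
E = 2660
z = -540 (z = 54*(-10) = -540)
(z + 18497) + E = (-540 + 18497) + 2660 = 17957 + 2660 = 20617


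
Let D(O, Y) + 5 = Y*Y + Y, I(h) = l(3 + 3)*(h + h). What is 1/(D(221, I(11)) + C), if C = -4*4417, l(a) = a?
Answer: -1/117 ≈ -0.0085470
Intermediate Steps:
I(h) = 12*h (I(h) = (3 + 3)*(h + h) = 6*(2*h) = 12*h)
D(O, Y) = -5 + Y + Y**2 (D(O, Y) = -5 + (Y*Y + Y) = -5 + (Y**2 + Y) = -5 + (Y + Y**2) = -5 + Y + Y**2)
C = -17668
1/(D(221, I(11)) + C) = 1/((-5 + 12*11 + (12*11)**2) - 17668) = 1/((-5 + 132 + 132**2) - 17668) = 1/((-5 + 132 + 17424) - 17668) = 1/(17551 - 17668) = 1/(-117) = -1/117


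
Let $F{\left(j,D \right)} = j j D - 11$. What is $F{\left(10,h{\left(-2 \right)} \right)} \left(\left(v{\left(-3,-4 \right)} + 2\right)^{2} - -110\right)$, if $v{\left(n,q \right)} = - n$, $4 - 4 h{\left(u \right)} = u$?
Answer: $18765$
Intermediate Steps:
$h{\left(u \right)} = 1 - \frac{u}{4}$
$F{\left(j,D \right)} = -11 + D j^{2}$ ($F{\left(j,D \right)} = j^{2} D - 11 = D j^{2} - 11 = -11 + D j^{2}$)
$F{\left(10,h{\left(-2 \right)} \right)} \left(\left(v{\left(-3,-4 \right)} + 2\right)^{2} - -110\right) = \left(-11 + \left(1 - - \frac{1}{2}\right) 10^{2}\right) \left(\left(\left(-1\right) \left(-3\right) + 2\right)^{2} - -110\right) = \left(-11 + \left(1 + \frac{1}{2}\right) 100\right) \left(\left(3 + 2\right)^{2} + 110\right) = \left(-11 + \frac{3}{2} \cdot 100\right) \left(5^{2} + 110\right) = \left(-11 + 150\right) \left(25 + 110\right) = 139 \cdot 135 = 18765$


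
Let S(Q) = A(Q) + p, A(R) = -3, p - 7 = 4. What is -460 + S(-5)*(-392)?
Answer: -3596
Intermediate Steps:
p = 11 (p = 7 + 4 = 11)
S(Q) = 8 (S(Q) = -3 + 11 = 8)
-460 + S(-5)*(-392) = -460 + 8*(-392) = -460 - 3136 = -3596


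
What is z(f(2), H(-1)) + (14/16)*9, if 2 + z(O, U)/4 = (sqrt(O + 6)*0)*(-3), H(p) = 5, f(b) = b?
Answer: -1/8 ≈ -0.12500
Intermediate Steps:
z(O, U) = -8 (z(O, U) = -8 + 4*((sqrt(O + 6)*0)*(-3)) = -8 + 4*((sqrt(6 + O)*0)*(-3)) = -8 + 4*(0*(-3)) = -8 + 4*0 = -8 + 0 = -8)
z(f(2), H(-1)) + (14/16)*9 = -8 + (14/16)*9 = -8 + (14*(1/16))*9 = -8 + (7/8)*9 = -8 + 63/8 = -1/8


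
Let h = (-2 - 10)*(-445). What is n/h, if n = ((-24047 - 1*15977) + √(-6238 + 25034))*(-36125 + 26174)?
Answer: 33189902/445 - 3317*√4699/890 ≈ 74329.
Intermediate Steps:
h = 5340 (h = -12*(-445) = 5340)
n = 398278824 - 19902*√4699 (n = ((-24047 - 15977) + √18796)*(-9951) = (-40024 + 2*√4699)*(-9951) = 398278824 - 19902*√4699 ≈ 3.9691e+8)
n/h = (398278824 - 19902*√4699)/5340 = (398278824 - 19902*√4699)*(1/5340) = 33189902/445 - 3317*√4699/890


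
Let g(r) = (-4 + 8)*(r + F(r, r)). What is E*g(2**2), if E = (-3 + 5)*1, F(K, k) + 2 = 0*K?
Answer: 16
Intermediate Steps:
F(K, k) = -2 (F(K, k) = -2 + 0*K = -2 + 0 = -2)
g(r) = -8 + 4*r (g(r) = (-4 + 8)*(r - 2) = 4*(-2 + r) = -8 + 4*r)
E = 2 (E = 2*1 = 2)
E*g(2**2) = 2*(-8 + 4*2**2) = 2*(-8 + 4*4) = 2*(-8 + 16) = 2*8 = 16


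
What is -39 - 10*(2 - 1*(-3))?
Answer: -89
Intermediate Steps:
-39 - 10*(2 - 1*(-3)) = -39 - 10*(2 + 3) = -39 - 10*5 = -39 - 50 = -89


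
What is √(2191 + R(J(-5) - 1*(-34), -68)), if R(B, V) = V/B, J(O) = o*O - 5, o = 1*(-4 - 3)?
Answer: √35039/4 ≈ 46.797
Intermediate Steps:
o = -7 (o = 1*(-7) = -7)
J(O) = -5 - 7*O (J(O) = -7*O - 5 = -5 - 7*O)
√(2191 + R(J(-5) - 1*(-34), -68)) = √(2191 - 68/((-5 - 7*(-5)) - 1*(-34))) = √(2191 - 68/((-5 + 35) + 34)) = √(2191 - 68/(30 + 34)) = √(2191 - 68/64) = √(2191 - 68*1/64) = √(2191 - 17/16) = √(35039/16) = √35039/4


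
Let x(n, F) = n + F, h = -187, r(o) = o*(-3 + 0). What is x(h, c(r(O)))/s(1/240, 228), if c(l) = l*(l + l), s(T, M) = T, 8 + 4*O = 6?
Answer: -43800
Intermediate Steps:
O = -1/2 (O = -2 + (1/4)*6 = -2 + 3/2 = -1/2 ≈ -0.50000)
r(o) = -3*o (r(o) = o*(-3) = -3*o)
c(l) = 2*l**2 (c(l) = l*(2*l) = 2*l**2)
x(n, F) = F + n
x(h, c(r(O)))/s(1/240, 228) = (2*(-3*(-1/2))**2 - 187)/(1/240) = (2*(3/2)**2 - 187)/(1/240) = (2*(9/4) - 187)*240 = (9/2 - 187)*240 = -365/2*240 = -43800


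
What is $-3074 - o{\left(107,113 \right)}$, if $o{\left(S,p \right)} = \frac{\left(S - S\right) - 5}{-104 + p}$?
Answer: $- \frac{27661}{9} \approx -3073.4$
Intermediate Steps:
$o{\left(S,p \right)} = - \frac{5}{-104 + p}$ ($o{\left(S,p \right)} = \frac{0 - 5}{-104 + p} = - \frac{5}{-104 + p}$)
$-3074 - o{\left(107,113 \right)} = -3074 - - \frac{5}{-104 + 113} = -3074 - - \frac{5}{9} = -3074 + \frac{5}{9} = - \frac{27661}{9}$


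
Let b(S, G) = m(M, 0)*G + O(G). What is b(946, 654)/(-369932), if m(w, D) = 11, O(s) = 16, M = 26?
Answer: -3605/184966 ≈ -0.019490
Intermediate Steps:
b(S, G) = 16 + 11*G (b(S, G) = 11*G + 16 = 16 + 11*G)
b(946, 654)/(-369932) = (16 + 11*654)/(-369932) = (16 + 7194)*(-1/369932) = 7210*(-1/369932) = -3605/184966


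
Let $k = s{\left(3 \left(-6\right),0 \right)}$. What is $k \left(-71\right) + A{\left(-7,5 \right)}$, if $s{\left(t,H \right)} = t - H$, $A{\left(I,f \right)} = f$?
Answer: $1283$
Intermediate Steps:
$k = -18$ ($k = 3 \left(-6\right) - 0 = -18 + 0 = -18$)
$k \left(-71\right) + A{\left(-7,5 \right)} = \left(-18\right) \left(-71\right) + 5 = 1278 + 5 = 1283$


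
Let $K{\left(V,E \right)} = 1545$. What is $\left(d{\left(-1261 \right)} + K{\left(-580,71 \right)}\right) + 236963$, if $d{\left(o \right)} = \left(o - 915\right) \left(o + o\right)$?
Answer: $5726380$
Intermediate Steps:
$d{\left(o \right)} = 2 o \left(-915 + o\right)$ ($d{\left(o \right)} = \left(-915 + o\right) 2 o = 2 o \left(-915 + o\right)$)
$\left(d{\left(-1261 \right)} + K{\left(-580,71 \right)}\right) + 236963 = \left(2 \left(-1261\right) \left(-915 - 1261\right) + 1545\right) + 236963 = \left(2 \left(-1261\right) \left(-2176\right) + 1545\right) + 236963 = \left(5487872 + 1545\right) + 236963 = 5489417 + 236963 = 5726380$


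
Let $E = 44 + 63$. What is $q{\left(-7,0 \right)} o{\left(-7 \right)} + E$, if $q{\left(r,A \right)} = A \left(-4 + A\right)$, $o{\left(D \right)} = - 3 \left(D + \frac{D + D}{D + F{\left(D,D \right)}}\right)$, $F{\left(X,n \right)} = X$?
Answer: $107$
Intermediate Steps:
$o{\left(D \right)} = -3 - 3 D$ ($o{\left(D \right)} = - 3 \left(D + \frac{D + D}{D + D}\right) = - 3 \left(D + \frac{2 D}{2 D}\right) = - 3 \left(D + 2 D \frac{1}{2 D}\right) = - 3 \left(D + 1\right) = - 3 \left(1 + D\right) = -3 - 3 D$)
$E = 107$
$q{\left(-7,0 \right)} o{\left(-7 \right)} + E = 0 \left(-4 + 0\right) \left(-3 - -21\right) + 107 = 0 \left(-4\right) \left(-3 + 21\right) + 107 = 0 \cdot 18 + 107 = 0 + 107 = 107$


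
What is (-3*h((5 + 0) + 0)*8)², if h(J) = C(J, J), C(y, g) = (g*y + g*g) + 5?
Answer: 1742400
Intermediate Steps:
C(y, g) = 5 + g² + g*y (C(y, g) = (g*y + g²) + 5 = (g² + g*y) + 5 = 5 + g² + g*y)
h(J) = 5 + 2*J² (h(J) = 5 + J² + J*J = 5 + J² + J² = 5 + 2*J²)
(-3*h((5 + 0) + 0)*8)² = (-3*(5 + 2*((5 + 0) + 0)²)*8)² = (-3*(5 + 2*(5 + 0)²)*8)² = (-3*(5 + 2*5²)*8)² = (-3*(5 + 2*25)*8)² = (-3*(5 + 50)*8)² = (-3*55*8)² = (-165*8)² = (-1320)² = 1742400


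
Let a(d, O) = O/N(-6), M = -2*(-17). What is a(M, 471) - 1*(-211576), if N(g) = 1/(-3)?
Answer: 210163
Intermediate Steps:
N(g) = -⅓
M = 34
a(d, O) = -3*O (a(d, O) = O/(-⅓) = O*(-3) = -3*O)
a(M, 471) - 1*(-211576) = -3*471 - 1*(-211576) = -1413 + 211576 = 210163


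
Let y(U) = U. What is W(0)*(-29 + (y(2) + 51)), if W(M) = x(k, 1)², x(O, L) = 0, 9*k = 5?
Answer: 0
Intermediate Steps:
k = 5/9 (k = (⅑)*5 = 5/9 ≈ 0.55556)
W(M) = 0 (W(M) = 0² = 0)
W(0)*(-29 + (y(2) + 51)) = 0*(-29 + (2 + 51)) = 0*(-29 + 53) = 0*24 = 0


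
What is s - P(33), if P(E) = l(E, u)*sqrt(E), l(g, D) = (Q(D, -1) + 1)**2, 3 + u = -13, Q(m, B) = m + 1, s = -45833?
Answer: -45833 - 196*sqrt(33) ≈ -46959.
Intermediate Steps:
Q(m, B) = 1 + m
u = -16 (u = -3 - 13 = -16)
l(g, D) = (2 + D)**2 (l(g, D) = ((1 + D) + 1)**2 = (2 + D)**2)
P(E) = 196*sqrt(E) (P(E) = (2 - 16)**2*sqrt(E) = (-14)**2*sqrt(E) = 196*sqrt(E))
s - P(33) = -45833 - 196*sqrt(33)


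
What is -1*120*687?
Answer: -82440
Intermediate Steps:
-1*120*687 = -120*687 = -82440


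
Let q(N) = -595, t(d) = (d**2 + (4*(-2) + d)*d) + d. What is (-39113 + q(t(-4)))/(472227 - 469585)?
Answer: -19854/1321 ≈ -15.030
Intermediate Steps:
t(d) = d + d**2 + d*(-8 + d) (t(d) = (d**2 + (-8 + d)*d) + d = (d**2 + d*(-8 + d)) + d = d + d**2 + d*(-8 + d))
(-39113 + q(t(-4)))/(472227 - 469585) = (-39113 - 595)/(472227 - 469585) = -39708/2642 = -39708*1/2642 = -19854/1321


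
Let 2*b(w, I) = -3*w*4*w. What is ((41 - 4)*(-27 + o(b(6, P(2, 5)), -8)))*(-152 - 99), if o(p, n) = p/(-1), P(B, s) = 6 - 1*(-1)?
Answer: -1755243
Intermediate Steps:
P(B, s) = 7 (P(B, s) = 6 + 1 = 7)
b(w, I) = -6*w² (b(w, I) = (-3*w*4*w)/2 = (-3*4*w*w)/2 = (-12*w²)/2 = -6*w²)
o(p, n) = -p (o(p, n) = p*(-1) = -p)
((41 - 4)*(-27 + o(b(6, P(2, 5)), -8)))*(-152 - 99) = ((41 - 4)*(-27 - (-6)*6²))*(-152 - 99) = (37*(-27 - (-6)*36))*(-251) = (37*(-27 - 1*(-216)))*(-251) = (37*(-27 + 216))*(-251) = (37*189)*(-251) = 6993*(-251) = -1755243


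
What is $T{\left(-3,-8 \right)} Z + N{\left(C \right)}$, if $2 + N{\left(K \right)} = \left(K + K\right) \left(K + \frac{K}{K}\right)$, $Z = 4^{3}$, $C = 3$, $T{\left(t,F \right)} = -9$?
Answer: $-554$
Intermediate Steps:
$Z = 64$
$N{\left(K \right)} = -2 + 2 K \left(1 + K\right)$ ($N{\left(K \right)} = -2 + \left(K + K\right) \left(K + \frac{K}{K}\right) = -2 + 2 K \left(K + 1\right) = -2 + 2 K \left(1 + K\right)$)
$T{\left(-3,-8 \right)} Z + N{\left(C \right)} = \left(-9\right) 64 + \left(-2 + 2 \cdot 3 + 2 \cdot 3^{2}\right) = -576 + \left(-2 + 6 + 2 \cdot 9\right) = -576 + \left(-2 + 6 + 18\right) = -576 + 22 = -554$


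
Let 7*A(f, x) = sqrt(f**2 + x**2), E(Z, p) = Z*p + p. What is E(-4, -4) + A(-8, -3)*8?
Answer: 12 + 8*sqrt(73)/7 ≈ 21.765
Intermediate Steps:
E(Z, p) = p + Z*p
A(f, x) = sqrt(f**2 + x**2)/7
E(-4, -4) + A(-8, -3)*8 = -4*(1 - 4) + (sqrt((-8)**2 + (-3)**2)/7)*8 = -4*(-3) + (sqrt(64 + 9)/7)*8 = 12 + (sqrt(73)/7)*8 = 12 + 8*sqrt(73)/7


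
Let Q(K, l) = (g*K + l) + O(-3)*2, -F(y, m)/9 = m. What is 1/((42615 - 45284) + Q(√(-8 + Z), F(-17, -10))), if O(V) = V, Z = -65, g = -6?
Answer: I/(-2585*I + 6*√73) ≈ -0.00038669 + 7.6687e-6*I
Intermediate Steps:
F(y, m) = -9*m
Q(K, l) = -6 + l - 6*K (Q(K, l) = (-6*K + l) - 3*2 = (l - 6*K) - 6 = -6 + l - 6*K)
1/((42615 - 45284) + Q(√(-8 + Z), F(-17, -10))) = 1/((42615 - 45284) + (-6 - 9*(-10) - 6*√(-8 - 65))) = 1/(-2669 + (-6 + 90 - 6*I*√73)) = 1/(-2669 + (84 - 6*I*√73)) = 1/(-2585 - 6*I*√73)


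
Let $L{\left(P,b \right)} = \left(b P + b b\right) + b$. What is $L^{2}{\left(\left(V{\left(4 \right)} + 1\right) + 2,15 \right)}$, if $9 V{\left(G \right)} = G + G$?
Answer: $\frac{801025}{9} \approx 89003.0$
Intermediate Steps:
$V{\left(G \right)} = \frac{2 G}{9}$ ($V{\left(G \right)} = \frac{G + G}{9} = \frac{2 G}{9}$)
$L{\left(P,b \right)} = b + b^{2} + P b$ ($L{\left(P,b \right)} = \left(P b + b^{2}\right) + b = \left(b^{2} + P b\right) + b = b + b^{2} + P b$)
$L^{2}{\left(\left(V{\left(4 \right)} + 1\right) + 2,15 \right)} = \left(15 \left(1 + \left(\left(\frac{2}{9} \cdot 4 + 1\right) + 2\right) + 15\right)\right)^{2} = \left(15 \left(1 + \left(\left(\frac{8}{9} + 1\right) + 2\right) + 15\right)\right)^{2} = \left(15 \left(1 + \left(\frac{17}{9} + 2\right) + 15\right)\right)^{2} = \left(15 \left(1 + \frac{35}{9} + 15\right)\right)^{2} = \left(15 \cdot \frac{179}{9}\right)^{2} = \left(\frac{895}{3}\right)^{2} = \frac{801025}{9}$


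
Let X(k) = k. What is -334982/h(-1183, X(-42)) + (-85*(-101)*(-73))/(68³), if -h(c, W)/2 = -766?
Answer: -1563076063/7083968 ≈ -220.65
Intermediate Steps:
h(c, W) = 1532 (h(c, W) = -2*(-766) = 1532)
-334982/h(-1183, X(-42)) + (-85*(-101)*(-73))/(68³) = -334982/1532 + (-85*(-101)*(-73))/(68³) = -334982*1/1532 + (8585*(-73))/314432 = -167491/766 - 626705*1/314432 = -167491/766 - 36865/18496 = -1563076063/7083968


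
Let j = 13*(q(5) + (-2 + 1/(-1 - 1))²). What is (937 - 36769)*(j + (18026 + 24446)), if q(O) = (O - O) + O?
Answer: -1527097134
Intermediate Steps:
q(O) = O (q(O) = 0 + O = O)
j = 585/4 (j = 13*(5 + (-2 + 1/(-1 - 1))²) = 13*(5 + (-2 + 1/(-2))²) = 13*(5 + (-2 - ½)²) = 13*(5 + (-5/2)²) = 13*(5 + 25/4) = 13*(45/4) = 585/4 ≈ 146.25)
(937 - 36769)*(j + (18026 + 24446)) = (937 - 36769)*(585/4 + (18026 + 24446)) = -35832*(585/4 + 42472) = -35832*170473/4 = -1527097134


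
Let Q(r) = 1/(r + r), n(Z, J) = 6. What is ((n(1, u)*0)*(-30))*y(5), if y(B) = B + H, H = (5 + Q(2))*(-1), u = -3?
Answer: 0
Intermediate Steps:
Q(r) = 1/(2*r)
H = -21/4 (H = (5 + (½)/2)*(-1) = (5 + (½)*(½))*(-1) = (5 + ¼)*(-1) = (21/4)*(-1) = -21/4 ≈ -5.2500)
y(B) = -21/4 + B (y(B) = B - 21/4 = -21/4 + B)
((n(1, u)*0)*(-30))*y(5) = ((6*0)*(-30))*(-21/4 + 5) = (0*(-30))*(-¼) = 0*(-¼) = 0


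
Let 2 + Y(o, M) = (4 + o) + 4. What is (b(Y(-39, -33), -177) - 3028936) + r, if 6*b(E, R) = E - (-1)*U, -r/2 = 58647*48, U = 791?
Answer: -25976765/3 ≈ -8.6589e+6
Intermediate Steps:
r = -5630112 (r = -117294*48 = -2*2815056 = -5630112)
Y(o, M) = 6 + o (Y(o, M) = -2 + ((4 + o) + 4) = -2 + (8 + o) = 6 + o)
b(E, R) = 791/6 + E/6 (b(E, R) = (E - (-1)*791)/6 = (E - 1*(-791))/6 = (E + 791)/6 = (791 + E)/6 = 791/6 + E/6)
(b(Y(-39, -33), -177) - 3028936) + r = ((791/6 + (6 - 39)/6) - 3028936) - 5630112 = ((791/6 + (⅙)*(-33)) - 3028936) - 5630112 = ((791/6 - 11/2) - 3028936) - 5630112 = (379/3 - 3028936) - 5630112 = -9086429/3 - 5630112 = -25976765/3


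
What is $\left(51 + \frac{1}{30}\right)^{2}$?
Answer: $\frac{2343961}{900} \approx 2604.4$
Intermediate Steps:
$\left(51 + \frac{1}{30}\right)^{2} = \left(\frac{1531}{30}\right)^{2} = \frac{2343961}{900}$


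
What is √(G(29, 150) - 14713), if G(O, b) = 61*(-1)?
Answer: I*√14774 ≈ 121.55*I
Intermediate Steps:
G(O, b) = -61
√(G(29, 150) - 14713) = √(-61 - 14713) = √(-14774) = I*√14774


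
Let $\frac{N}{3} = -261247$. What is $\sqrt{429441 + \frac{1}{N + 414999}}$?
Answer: $\frac{\sqrt{58391377301777982}}{368742} \approx 655.32$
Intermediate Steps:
$N = -783741$ ($N = 3 \left(-261247\right) = -783741$)
$\sqrt{429441 + \frac{1}{N + 414999}} = \sqrt{429441 + \frac{1}{-783741 + 414999}} = \sqrt{429441 + \frac{1}{-368742}} = \sqrt{429441 - \frac{1}{368742}} = \sqrt{\frac{158352933221}{368742}} = \frac{\sqrt{58391377301777982}}{368742}$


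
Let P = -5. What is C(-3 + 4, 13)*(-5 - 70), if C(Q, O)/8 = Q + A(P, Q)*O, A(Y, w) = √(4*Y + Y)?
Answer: -600 - 39000*I ≈ -600.0 - 39000.0*I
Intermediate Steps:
A(Y, w) = √5*√Y (A(Y, w) = √(5*Y) = √5*√Y)
C(Q, O) = 8*Q + 40*I*O (C(Q, O) = 8*(Q + (√5*√(-5))*O) = 8*(Q + (√5*(I*√5))*O) = 8*(Q + (5*I)*O) = 8*(Q + 5*I*O) = 8*Q + 40*I*O)
C(-3 + 4, 13)*(-5 - 70) = (8*(-3 + 4) + 40*I*13)*(-5 - 70) = (8*1 + 520*I)*(-75) = (8 + 520*I)*(-75) = -600 - 39000*I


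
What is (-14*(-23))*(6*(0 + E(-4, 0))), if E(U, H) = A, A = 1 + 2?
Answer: 5796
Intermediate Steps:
A = 3
E(U, H) = 3
(-14*(-23))*(6*(0 + E(-4, 0))) = (-14*(-23))*(6*(0 + 3)) = 322*(6*3) = 322*18 = 5796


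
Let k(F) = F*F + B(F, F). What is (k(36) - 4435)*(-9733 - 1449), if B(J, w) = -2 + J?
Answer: 34720110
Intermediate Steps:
k(F) = -2 + F + F**2 (k(F) = F*F + (-2 + F) = F**2 + (-2 + F) = -2 + F + F**2)
(k(36) - 4435)*(-9733 - 1449) = ((-2 + 36 + 36**2) - 4435)*(-9733 - 1449) = ((-2 + 36 + 1296) - 4435)*(-11182) = (1330 - 4435)*(-11182) = -3105*(-11182) = 34720110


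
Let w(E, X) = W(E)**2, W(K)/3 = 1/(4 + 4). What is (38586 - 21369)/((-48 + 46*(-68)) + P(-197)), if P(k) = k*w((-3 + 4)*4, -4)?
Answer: -1101888/205037 ≈ -5.3741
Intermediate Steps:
W(K) = 3/8 (W(K) = 3/(4 + 4) = 3/8)
w(E, X) = 9/64 (w(E, X) = (3/8)**2 = 9/64)
P(k) = 9*k/64 (P(k) = k*(9/64) = 9*k/64)
(38586 - 21369)/((-48 + 46*(-68)) + P(-197)) = (38586 - 21369)/((-48 + 46*(-68)) + (9/64)*(-197)) = 17217/((-48 - 3128) - 1773/64) = 17217/(-3176 - 1773/64) = 17217/(-205037/64) = 17217*(-64/205037) = -1101888/205037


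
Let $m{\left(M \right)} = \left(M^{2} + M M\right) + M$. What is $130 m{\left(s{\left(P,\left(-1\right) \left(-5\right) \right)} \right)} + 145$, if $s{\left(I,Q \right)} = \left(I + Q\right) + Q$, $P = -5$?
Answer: $7295$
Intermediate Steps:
$s{\left(I,Q \right)} = I + 2 Q$
$m{\left(M \right)} = M + 2 M^{2}$ ($m{\left(M \right)} = \left(M^{2} + M^{2}\right) + M = 2 M^{2} + M = M + 2 M^{2}$)
$130 m{\left(s{\left(P,\left(-1\right) \left(-5\right) \right)} \right)} + 145 = 130 \left(-5 + 2 \left(\left(-1\right) \left(-5\right)\right)\right) \left(1 + 2 \left(-5 + 2 \left(\left(-1\right) \left(-5\right)\right)\right)\right) + 145 = 130 \left(-5 + 2 \cdot 5\right) \left(1 + 2 \left(-5 + 2 \cdot 5\right)\right) + 145 = 130 \left(-5 + 10\right) \left(1 + 2 \left(-5 + 10\right)\right) + 145 = 130 \cdot 5 \left(1 + 2 \cdot 5\right) + 145 = 130 \cdot 5 \left(1 + 10\right) + 145 = 130 \cdot 5 \cdot 11 + 145 = 130 \cdot 55 + 145 = 7150 + 145 = 7295$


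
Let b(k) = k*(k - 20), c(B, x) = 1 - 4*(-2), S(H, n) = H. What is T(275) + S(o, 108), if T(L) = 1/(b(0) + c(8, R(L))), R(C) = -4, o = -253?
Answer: -2276/9 ≈ -252.89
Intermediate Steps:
c(B, x) = 9 (c(B, x) = 1 + 8 = 9)
b(k) = k*(-20 + k)
T(L) = 1/9 (T(L) = 1/(0*(-20 + 0) + 9) = 1/(0*(-20) + 9) = 1/(0 + 9) = 1/9)
T(275) + S(o, 108) = 1/9 - 253 = -2276/9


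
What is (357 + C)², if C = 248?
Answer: 366025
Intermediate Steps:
(357 + C)² = (357 + 248)² = 605² = 366025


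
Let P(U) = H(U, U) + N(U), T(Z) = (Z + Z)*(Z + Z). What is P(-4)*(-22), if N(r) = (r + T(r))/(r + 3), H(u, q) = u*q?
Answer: 968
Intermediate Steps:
T(Z) = 4*Z² (T(Z) = (2*Z)*(2*Z) = 4*Z²)
H(u, q) = q*u
N(r) = (r + 4*r²)/(3 + r) (N(r) = (r + 4*r²)/(r + 3) = (r + 4*r²)/(3 + r))
P(U) = U² + U*(1 + 4*U)/(3 + U) (P(U) = U*U + U*(1 + 4*U)/(3 + U) = U² + U*(1 + 4*U)/(3 + U))
P(-4)*(-22) = -4*(1 + (-4)² + 7*(-4))/(3 - 4)*(-22) = -4*(1 + 16 - 28)/(-1)*(-22) = -4*(-1)*(-11)*(-22) = -44*(-22) = 968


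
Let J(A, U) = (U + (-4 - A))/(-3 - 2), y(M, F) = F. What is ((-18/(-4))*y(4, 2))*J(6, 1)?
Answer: 81/5 ≈ 16.200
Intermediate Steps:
J(A, U) = ⅘ - U/5 + A/5 (J(A, U) = (-4 + U - A)/(-5) = (-4 + U - A)*(-⅕) = ⅘ - U/5 + A/5)
((-18/(-4))*y(4, 2))*J(6, 1) = (-18/(-4)*2)*(⅘ - ⅕*1 + (⅕)*6) = (-18*(-¼)*2)*(⅘ - ⅕ + 6/5) = ((9/2)*2)*(9/5) = 9*(9/5) = 81/5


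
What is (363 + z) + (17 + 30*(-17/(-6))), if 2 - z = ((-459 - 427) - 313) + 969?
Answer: 697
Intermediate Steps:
z = 232 (z = 2 - (((-459 - 427) - 313) + 969) = 2 - ((-886 - 313) + 969) = 2 - (-1199 + 969) = 2 - 1*(-230) = 2 + 230 = 232)
(363 + z) + (17 + 30*(-17/(-6))) = (363 + 232) + (17 + 30*(-17/(-6))) = 595 + (17 + 30*(-17*(-⅙))) = 595 + (17 + 30*(17/6)) = 595 + (17 + 85) = 595 + 102 = 697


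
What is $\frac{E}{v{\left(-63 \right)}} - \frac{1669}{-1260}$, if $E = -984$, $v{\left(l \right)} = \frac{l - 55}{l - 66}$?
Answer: $- \frac{79871209}{74340} \approx -1074.4$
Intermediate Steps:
$v{\left(l \right)} = \frac{-55 + l}{-66 + l}$
$\frac{E}{v{\left(-63 \right)}} - \frac{1669}{-1260} = - \frac{984}{\frac{1}{-66 - 63} \left(-55 - 63\right)} - \frac{1669}{-1260} = - \frac{984}{\frac{1}{-129} \left(-118\right)} - - \frac{1669}{1260} = - \frac{984}{\left(- \frac{1}{129}\right) \left(-118\right)} + \frac{1669}{1260} = - \frac{984}{\frac{118}{129}} + \frac{1669}{1260} = \left(-984\right) \frac{129}{118} + \frac{1669}{1260} = - \frac{63468}{59} + \frac{1669}{1260} = - \frac{79871209}{74340}$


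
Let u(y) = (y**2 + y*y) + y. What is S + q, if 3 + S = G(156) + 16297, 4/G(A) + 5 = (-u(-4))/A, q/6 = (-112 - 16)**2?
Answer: 11574320/101 ≈ 1.1460e+5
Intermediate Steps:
q = 98304 (q = 6*(-112 - 16)**2 = 6*(-128)**2 = 6*16384 = 98304)
u(y) = y + 2*y**2 (u(y) = (y**2 + y**2) + y = 2*y**2 + y = y + 2*y**2)
G(A) = 4/(-5 - 28/A) (G(A) = 4/(-5 + (-(-4)*(1 + 2*(-4)))/A) = 4/(-5 + (-(-4)*(1 - 8))/A) = 4/(-5 + (-(-4)*(-7))/A) = 4/(-5 + (-1*28)/A) = 4/(-5 - 28/A))
S = 1645616/101 (S = -3 + (-4*156/(28 + 5*156) + 16297) = -3 + (-4*156/(28 + 780) + 16297) = -3 + (-4*156/808 + 16297) = -3 + (-4*156*1/808 + 16297) = -3 + (-78/101 + 16297) = -3 + 1645919/101 = 1645616/101 ≈ 16293.)
S + q = 1645616/101 + 98304 = 11574320/101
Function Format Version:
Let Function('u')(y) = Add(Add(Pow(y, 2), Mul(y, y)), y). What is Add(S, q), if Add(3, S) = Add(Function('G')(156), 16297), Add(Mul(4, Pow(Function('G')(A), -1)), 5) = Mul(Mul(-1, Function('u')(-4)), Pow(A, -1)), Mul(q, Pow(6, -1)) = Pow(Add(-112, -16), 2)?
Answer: Rational(11574320, 101) ≈ 1.1460e+5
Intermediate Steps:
q = 98304 (q = Mul(6, Pow(Add(-112, -16), 2)) = Mul(6, Pow(-128, 2)) = Mul(6, 16384) = 98304)
Function('u')(y) = Add(y, Mul(2, Pow(y, 2))) (Function('u')(y) = Add(Add(Pow(y, 2), Pow(y, 2)), y) = Add(Mul(2, Pow(y, 2)), y) = Add(y, Mul(2, Pow(y, 2))))
Function('G')(A) = Mul(4, Pow(Add(-5, Mul(-28, Pow(A, -1))), -1)) (Function('G')(A) = Mul(4, Pow(Add(-5, Mul(Mul(-1, Mul(-4, Add(1, Mul(2, -4)))), Pow(A, -1))), -1)) = Mul(4, Pow(Add(-5, Mul(Mul(-1, Mul(-4, Add(1, -8))), Pow(A, -1))), -1)) = Mul(4, Pow(Add(-5, Mul(Mul(-1, Mul(-4, -7)), Pow(A, -1))), -1)) = Mul(4, Pow(Add(-5, Mul(Mul(-1, 28), Pow(A, -1))), -1)) = Mul(4, Pow(Add(-5, Mul(-28, Pow(A, -1))), -1)))
S = Rational(1645616, 101) (S = Add(-3, Add(Mul(-4, 156, Pow(Add(28, Mul(5, 156)), -1)), 16297)) = Add(-3, Add(Mul(-4, 156, Pow(Add(28, 780), -1)), 16297)) = Add(-3, Add(Mul(-4, 156, Pow(808, -1)), 16297)) = Add(-3, Add(Mul(-4, 156, Rational(1, 808)), 16297)) = Add(-3, Add(Rational(-78, 101), 16297)) = Add(-3, Rational(1645919, 101)) = Rational(1645616, 101) ≈ 16293.)
Add(S, q) = Add(Rational(1645616, 101), 98304) = Rational(11574320, 101)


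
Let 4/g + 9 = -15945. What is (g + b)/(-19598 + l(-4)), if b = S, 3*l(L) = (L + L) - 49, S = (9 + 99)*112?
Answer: -96489790/156484809 ≈ -0.61661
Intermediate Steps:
g = -2/7977 (g = 4/(-9 - 15945) = 4/(-15954) = 4*(-1/15954) = -2/7977 ≈ -0.00025072)
S = 12096 (S = 108*112 = 12096)
l(L) = -49/3 + 2*L/3 (l(L) = ((L + L) - 49)/3 = (2*L - 49)/3 = (-49 + 2*L)/3 = -49/3 + 2*L/3)
b = 12096
(g + b)/(-19598 + l(-4)) = (-2/7977 + 12096)/(-19598 + (-49/3 + (⅔)*(-4))) = 96489790/(7977*(-19598 + (-49/3 - 8/3))) = 96489790/(7977*(-19598 - 19)) = (96489790/7977)/(-19617) = (96489790/7977)*(-1/19617) = -96489790/156484809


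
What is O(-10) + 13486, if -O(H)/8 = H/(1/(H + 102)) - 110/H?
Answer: 20758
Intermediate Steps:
O(H) = 880/H - 8*H*(102 + H) (O(H) = -8*(H/(1/(H + 102)) - 110/H) = -8*(H/(1/(102 + H)) - 110/H) = -8*(H*(102 + H) - 110/H) = -8*(-110/H + H*(102 + H)) = 880/H - 8*H*(102 + H))
O(-10) + 13486 = 8*(110 - 1*(-10)**2*(102 - 10))/(-10) + 13486 = 8*(-1/10)*(110 - 1*100*92) + 13486 = 8*(-1/10)*(110 - 9200) + 13486 = 8*(-1/10)*(-9090) + 13486 = 7272 + 13486 = 20758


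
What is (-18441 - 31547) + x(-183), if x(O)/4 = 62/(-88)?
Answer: -549899/11 ≈ -49991.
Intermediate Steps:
x(O) = -31/11 (x(O) = 4*(62/(-88)) = 4*(62*(-1/88)) = 4*(-31/44) = -31/11)
(-18441 - 31547) + x(-183) = (-18441 - 31547) - 31/11 = -49988 - 31/11 = -549899/11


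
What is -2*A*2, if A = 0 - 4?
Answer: 16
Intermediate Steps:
A = -4
-2*A*2 = -2*(-4)*2 = 8*2 = 16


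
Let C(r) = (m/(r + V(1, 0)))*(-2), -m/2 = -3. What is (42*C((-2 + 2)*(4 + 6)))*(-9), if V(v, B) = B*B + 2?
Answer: 2268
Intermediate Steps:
V(v, B) = 2 + B**2 (V(v, B) = B**2 + 2 = 2 + B**2)
m = 6 (m = -2*(-3) = 6)
C(r) = -12/(2 + r) (C(r) = (6/(r + (2 + 0**2)))*(-2) = (6/(r + (2 + 0)))*(-2) = (6/(r + 2))*(-2) = (6/(2 + r))*(-2) = -12/(2 + r))
(42*C((-2 + 2)*(4 + 6)))*(-9) = (42*(-12/(2 + (-2 + 2)*(4 + 6))))*(-9) = (42*(-12/(2 + 0*10)))*(-9) = (42*(-12/(2 + 0)))*(-9) = (42*(-12/2))*(-9) = (42*(-12*1/2))*(-9) = (42*(-6))*(-9) = -252*(-9) = 2268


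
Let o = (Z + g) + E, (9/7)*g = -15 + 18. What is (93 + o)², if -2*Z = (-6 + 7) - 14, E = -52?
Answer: 89401/36 ≈ 2483.4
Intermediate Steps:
g = 7/3 (g = 7*(-15 + 18)/9 = (7/9)*3 = 7/3 ≈ 2.3333)
Z = 13/2 (Z = -((-6 + 7) - 14)/2 = -(1 - 14)/2 = -½*(-13) = 13/2 ≈ 6.5000)
o = -259/6 (o = (13/2 + 7/3) - 52 = 53/6 - 52 = -259/6 ≈ -43.167)
(93 + o)² = (93 - 259/6)² = (299/6)² = 89401/36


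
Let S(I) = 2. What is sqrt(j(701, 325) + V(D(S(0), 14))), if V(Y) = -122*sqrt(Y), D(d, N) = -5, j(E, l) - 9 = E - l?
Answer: sqrt(385 - 122*I*sqrt(5)) ≈ 20.698 - 6.5899*I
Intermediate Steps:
j(E, l) = 9 + E - l (j(E, l) = 9 + (E - l) = 9 + E - l)
sqrt(j(701, 325) + V(D(S(0), 14))) = sqrt((9 + 701 - 1*325) - 122*I*sqrt(5)) = sqrt((9 + 701 - 325) - 122*I*sqrt(5)) = sqrt(385 - 122*I*sqrt(5))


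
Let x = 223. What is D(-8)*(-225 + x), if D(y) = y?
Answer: 16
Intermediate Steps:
D(-8)*(-225 + x) = -8*(-225 + 223) = -8*(-2) = 16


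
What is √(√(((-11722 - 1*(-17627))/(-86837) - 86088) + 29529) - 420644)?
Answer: √(-3171935306962436 + 173674*I*√106623240032639)/86837 ≈ 0.18334 + 648.57*I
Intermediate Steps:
√(√(((-11722 - 1*(-17627))/(-86837) - 86088) + 29529) - 420644) = √(√(((-11722 + 17627)*(-1/86837) - 86088) + 29529) - 420644) = √(√((5905*(-1/86837) - 86088) + 29529) - 420644) = √(√((-5905/86837 - 86088) + 29529) - 420644) = √(√(-7475629561/86837 + 29529) - 420644) = √(√(-4911419788/86837) - 420644) = √(2*I*√106623240032639/86837 - 420644) = √(-420644 + 2*I*√106623240032639/86837)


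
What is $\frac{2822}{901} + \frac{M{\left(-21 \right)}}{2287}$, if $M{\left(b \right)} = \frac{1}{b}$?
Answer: $\frac{7972429}{2545431} \approx 3.1321$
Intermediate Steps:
$\frac{2822}{901} + \frac{M{\left(-21 \right)}}{2287} = \frac{2822}{901} + \frac{1}{\left(-21\right) 2287} = 2822 \cdot \frac{1}{901} - \frac{1}{48027} = \frac{166}{53} - \frac{1}{48027} = \frac{7972429}{2545431}$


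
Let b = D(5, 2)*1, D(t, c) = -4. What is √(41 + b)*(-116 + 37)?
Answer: -79*√37 ≈ -480.54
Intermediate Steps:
b = -4 (b = -4*1 = -4)
√(41 + b)*(-116 + 37) = √(41 - 4)*(-116 + 37) = √37*(-79) = -79*√37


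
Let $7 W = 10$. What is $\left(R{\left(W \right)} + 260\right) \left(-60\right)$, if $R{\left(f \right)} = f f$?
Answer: $- \frac{770400}{49} \approx -15722.0$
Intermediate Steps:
$W = \frac{10}{7}$ ($W = \frac{1}{7} \cdot 10 = \frac{10}{7} \approx 1.4286$)
$R{\left(f \right)} = f^{2}$
$\left(R{\left(W \right)} + 260\right) \left(-60\right) = \left(\left(\frac{10}{7}\right)^{2} + 260\right) \left(-60\right) = \left(\frac{100}{49} + 260\right) \left(-60\right) = \frac{12840}{49} \left(-60\right) = - \frac{770400}{49}$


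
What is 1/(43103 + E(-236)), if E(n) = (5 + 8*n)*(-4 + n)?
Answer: 1/495023 ≈ 2.0201e-6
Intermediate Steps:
E(n) = (-4 + n)*(5 + 8*n)
1/(43103 + E(-236)) = 1/(43103 + (-20 - 27*(-236) + 8*(-236)**2)) = 1/(43103 + (-20 + 6372 + 8*55696)) = 1/(43103 + (-20 + 6372 + 445568)) = 1/(43103 + 451920) = 1/495023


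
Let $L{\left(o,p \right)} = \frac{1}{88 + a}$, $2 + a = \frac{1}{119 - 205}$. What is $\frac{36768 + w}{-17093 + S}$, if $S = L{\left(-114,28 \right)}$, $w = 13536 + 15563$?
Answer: $- \frac{487086465}{126402649} \approx -3.8535$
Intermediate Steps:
$a = - \frac{173}{86}$ ($a = -2 + \frac{1}{119 - 205} = -2 + \frac{1}{-86} = -2 - \frac{1}{86} = - \frac{173}{86} \approx -2.0116$)
$w = 29099$
$L{\left(o,p \right)} = \frac{86}{7395}$ ($L{\left(o,p \right)} = \frac{1}{88 - \frac{173}{86}} = \frac{1}{\frac{7395}{86}} = \frac{86}{7395}$)
$S = \frac{86}{7395} \approx 0.011629$
$\frac{36768 + w}{-17093 + S} = \frac{36768 + 29099}{-17093 + \frac{86}{7395}} = \frac{65867}{- \frac{126402649}{7395}} = 65867 \left(- \frac{7395}{126402649}\right) = - \frac{487086465}{126402649}$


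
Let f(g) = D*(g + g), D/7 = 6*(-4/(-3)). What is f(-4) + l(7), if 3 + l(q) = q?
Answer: -444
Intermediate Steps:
D = 56 (D = 7*(6*(-4/(-3))) = 7*(6*(-4*(-1/3))) = 7*(6*(4/3)) = 7*8 = 56)
l(q) = -3 + q
f(g) = 112*g (f(g) = 56*(g + g) = 56*(2*g) = 112*g)
f(-4) + l(7) = 112*(-4) + (-3 + 7) = -448 + 4 = -444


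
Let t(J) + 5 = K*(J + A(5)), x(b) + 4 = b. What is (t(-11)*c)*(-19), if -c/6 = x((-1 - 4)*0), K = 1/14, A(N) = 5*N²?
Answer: -10032/7 ≈ -1433.1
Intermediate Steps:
x(b) = -4 + b
K = 1/14 ≈ 0.071429
t(J) = 55/14 + J/14 (t(J) = -5 + (J + 5*5²)/14 = -5 + (J + 5*25)/14 = -5 + (J + 125)/14 = -5 + (125 + J)/14 = -5 + (125/14 + J/14) = 55/14 + J/14)
c = 24 (c = -6*(-4 + (-1 - 4)*0) = -6*(-4 - 5*0) = -6*(-4 + 0) = -6*(-4) = 24)
(t(-11)*c)*(-19) = ((55/14 + (1/14)*(-11))*24)*(-19) = ((55/14 - 11/14)*24)*(-19) = ((22/7)*24)*(-19) = (528/7)*(-19) = -10032/7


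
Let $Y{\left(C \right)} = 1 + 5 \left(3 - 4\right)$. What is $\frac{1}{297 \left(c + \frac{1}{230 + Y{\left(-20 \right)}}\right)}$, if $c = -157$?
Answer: $- \frac{226}{10537857} \approx -2.1446 \cdot 10^{-5}$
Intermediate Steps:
$Y{\left(C \right)} = -4$ ($Y{\left(C \right)} = 1 + 5 \left(3 - 4\right) = 1 + 5 \left(-1\right) = 1 - 5 = -4$)
$\frac{1}{297 \left(c + \frac{1}{230 + Y{\left(-20 \right)}}\right)} = \frac{1}{297 \left(-157 + \frac{1}{230 - 4}\right)} = \frac{1}{297 \left(-157 + \frac{1}{226}\right)} = \frac{1}{297 \left(- \frac{35481}{226}\right)} = \frac{1}{- \frac{10537857}{226}} = - \frac{226}{10537857}$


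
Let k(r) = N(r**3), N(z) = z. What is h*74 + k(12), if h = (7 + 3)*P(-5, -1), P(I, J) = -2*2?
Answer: -1232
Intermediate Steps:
P(I, J) = -4
k(r) = r**3
h = -40 (h = (7 + 3)*(-4) = 10*(-4) = -40)
h*74 + k(12) = -40*74 + 12**3 = -2960 + 1728 = -1232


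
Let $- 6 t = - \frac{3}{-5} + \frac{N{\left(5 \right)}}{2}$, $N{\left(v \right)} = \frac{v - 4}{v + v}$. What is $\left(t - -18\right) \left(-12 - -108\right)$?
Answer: $\frac{8588}{5} \approx 1717.6$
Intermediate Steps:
$N{\left(v \right)} = \frac{-4 + v}{2 v}$
$t = - \frac{13}{120}$ ($t = - \frac{- \frac{3}{-5} + \frac{\frac{1}{2} \cdot \frac{1}{5} \left(-4 + 5\right)}{2}}{6} = - \frac{\left(-3\right) \left(- \frac{1}{5}\right) + \frac{1}{2} \cdot \frac{1}{5} \cdot 1 \cdot \frac{1}{2}}{6} = - \frac{\frac{3}{5} + \frac{1}{10} \cdot \frac{1}{2}}{6} = - \frac{\frac{3}{5} + \frac{1}{20}}{6} = \left(- \frac{1}{6}\right) \frac{13}{20} = - \frac{13}{120} \approx -0.10833$)
$\left(t - -18\right) \left(-12 - -108\right) = \left(- \frac{13}{120} - -18\right) \left(-12 - -108\right) = \left(- \frac{13}{120} + 18\right) \left(-12 + 108\right) = \frac{2147}{120} \cdot 96 = \frac{8588}{5}$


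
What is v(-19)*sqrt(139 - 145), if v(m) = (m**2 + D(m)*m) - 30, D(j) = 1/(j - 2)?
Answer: 6970*I*sqrt(6)/21 ≈ 813.0*I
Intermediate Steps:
D(j) = 1/(-2 + j)
v(m) = -30 + m**2 + m/(-2 + m) (v(m) = (m**2 + m/(-2 + m)) - 30 = -30 + m**2 + m/(-2 + m))
v(-19)*sqrt(139 - 145) = ((-19 + (-30 + (-19)**2)*(-2 - 19))/(-2 - 19))*sqrt(139 - 145) = ((-19 + (-30 + 361)*(-21))/(-21))*sqrt(-6) = (-(-19 + 331*(-21))/21)*(I*sqrt(6)) = (-(-19 - 6951)/21)*(I*sqrt(6)) = (-1/21*(-6970))*(I*sqrt(6)) = 6970*(I*sqrt(6))/21 = 6970*I*sqrt(6)/21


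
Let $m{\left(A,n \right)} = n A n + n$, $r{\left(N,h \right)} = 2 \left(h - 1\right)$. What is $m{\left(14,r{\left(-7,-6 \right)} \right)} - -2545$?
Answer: $5275$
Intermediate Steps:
$r{\left(N,h \right)} = -2 + 2 h$ ($r{\left(N,h \right)} = 2 \left(-1 + h\right) = -2 + 2 h$)
$m{\left(A,n \right)} = n + A n^{2}$ ($m{\left(A,n \right)} = A n n + n = A n^{2} + n = n + A n^{2}$)
$m{\left(14,r{\left(-7,-6 \right)} \right)} - -2545 = \left(-2 + 2 \left(-6\right)\right) \left(1 + 14 \left(-2 + 2 \left(-6\right)\right)\right) - -2545 = \left(-2 - 12\right) \left(1 + 14 \left(-2 - 12\right)\right) + 2545 = - 14 \left(1 + 14 \left(-14\right)\right) + 2545 = - 14 \left(1 - 196\right) + 2545 = \left(-14\right) \left(-195\right) + 2545 = 2730 + 2545 = 5275$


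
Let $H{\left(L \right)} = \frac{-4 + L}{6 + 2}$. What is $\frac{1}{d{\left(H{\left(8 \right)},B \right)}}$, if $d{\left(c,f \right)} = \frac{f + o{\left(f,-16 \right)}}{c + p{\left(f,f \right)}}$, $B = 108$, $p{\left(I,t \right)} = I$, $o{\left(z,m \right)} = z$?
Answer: $\frac{217}{432} \approx 0.50231$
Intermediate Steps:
$H{\left(L \right)} = - \frac{1}{2} + \frac{L}{8}$ ($H{\left(L \right)} = \frac{-4 + L}{8} = \left(-4 + L\right) \frac{1}{8} = - \frac{1}{2} + \frac{L}{8}$)
$d{\left(c,f \right)} = \frac{2 f}{c + f}$ ($d{\left(c,f \right)} = \frac{f + f}{c + f} = \frac{2 f}{c + f}$)
$\frac{1}{d{\left(H{\left(8 \right)},B \right)}} = \frac{1}{2 \cdot 108 \frac{1}{\left(- \frac{1}{2} + \frac{1}{8} \cdot 8\right) + 108}} = \frac{1}{2 \cdot 108 \frac{1}{\left(- \frac{1}{2} + 1\right) + 108}} = \frac{1}{2 \cdot 108 \frac{1}{\frac{1}{2} + 108}} = \frac{1}{2 \cdot 108 \frac{1}{\frac{217}{2}}} = \frac{1}{2 \cdot 108 \cdot \frac{2}{217}} = \frac{1}{\frac{432}{217}} = \frac{217}{432}$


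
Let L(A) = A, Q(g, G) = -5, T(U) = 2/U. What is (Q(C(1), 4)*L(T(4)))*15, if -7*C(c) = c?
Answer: -75/2 ≈ -37.500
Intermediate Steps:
C(c) = -c/7
(Q(C(1), 4)*L(T(4)))*15 = -10/4*15 = -5*1/2*15 = -5/2*15 = -75/2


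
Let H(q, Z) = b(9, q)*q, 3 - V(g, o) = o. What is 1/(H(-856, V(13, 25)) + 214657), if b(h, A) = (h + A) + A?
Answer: 1/1672425 ≈ 5.9793e-7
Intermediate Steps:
b(h, A) = h + 2*A (b(h, A) = (A + h) + A = h + 2*A)
V(g, o) = 3 - o
H(q, Z) = q*(9 + 2*q) (H(q, Z) = (9 + 2*q)*q = q*(9 + 2*q))
1/(H(-856, V(13, 25)) + 214657) = 1/(-856*(9 + 2*(-856)) + 214657) = 1/(-856*(9 - 1712) + 214657) = 1/(-856*(-1703) + 214657) = 1/(1457768 + 214657) = 1/1672425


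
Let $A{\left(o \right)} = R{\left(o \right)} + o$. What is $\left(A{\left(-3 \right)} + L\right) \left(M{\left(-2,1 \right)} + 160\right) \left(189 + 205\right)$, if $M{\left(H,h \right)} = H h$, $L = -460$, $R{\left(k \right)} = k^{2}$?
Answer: $-28262408$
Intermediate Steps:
$A{\left(o \right)} = o + o^{2}$ ($A{\left(o \right)} = o^{2} + o = o + o^{2}$)
$\left(A{\left(-3 \right)} + L\right) \left(M{\left(-2,1 \right)} + 160\right) \left(189 + 205\right) = \left(- 3 \left(1 - 3\right) - 460\right) \left(\left(-2\right) 1 + 160\right) \left(189 + 205\right) = \left(\left(-3\right) \left(-2\right) - 460\right) \left(-2 + 160\right) 394 = \left(6 - 460\right) 158 \cdot 394 = \left(-454\right) 62252 = -28262408$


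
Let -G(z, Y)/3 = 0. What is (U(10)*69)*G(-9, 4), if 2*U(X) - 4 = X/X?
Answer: 0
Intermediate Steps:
G(z, Y) = 0 (G(z, Y) = -3*0 = 0)
U(X) = 5/2 (U(X) = 2 + (X/X)/2 = 2 + (½)*1 = 2 + ½ = 5/2)
(U(10)*69)*G(-9, 4) = ((5/2)*69)*0 = (345/2)*0 = 0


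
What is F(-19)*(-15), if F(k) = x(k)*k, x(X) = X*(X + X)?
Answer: 205770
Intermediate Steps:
x(X) = 2*X**2 (x(X) = X*(2*X) = 2*X**2)
F(k) = 2*k**3 (F(k) = (2*k**2)*k = 2*k**3)
F(-19)*(-15) = (2*(-19)**3)*(-15) = (2*(-6859))*(-15) = -13718*(-15) = 205770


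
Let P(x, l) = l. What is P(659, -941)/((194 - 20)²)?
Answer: -941/30276 ≈ -0.031081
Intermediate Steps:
P(659, -941)/((194 - 20)²) = -941/(194 - 20)² = -941/(174²) = -941/30276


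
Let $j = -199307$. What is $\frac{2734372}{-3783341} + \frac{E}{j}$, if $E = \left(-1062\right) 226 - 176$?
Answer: $\frac{363733627904}{754046344687} \approx 0.48238$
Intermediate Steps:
$E = -240188$ ($E = -240012 - 176 = -240188$)
$\frac{2734372}{-3783341} + \frac{E}{j} = \frac{2734372}{-3783341} - \frac{240188}{-199307} = 2734372 \left(- \frac{1}{3783341}\right) - - \frac{240188}{199307} = - \frac{2734372}{3783341} + \frac{240188}{199307} = \frac{363733627904}{754046344687}$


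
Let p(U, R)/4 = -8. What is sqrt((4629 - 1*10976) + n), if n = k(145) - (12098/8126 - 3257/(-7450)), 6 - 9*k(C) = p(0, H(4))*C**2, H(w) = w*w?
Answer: sqrt(22563741542413685894)/18161610 ≈ 261.55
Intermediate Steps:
H(w) = w**2
p(U, R) = -32 (p(U, R) = 4*(-8) = -32)
k(C) = 2/3 + 32*C**2/9 (k(C) = 2/3 - (-32)*C**2/9 = 2/3 + 32*C**2/9)
n = 20364875611931/272424150 (n = (2/3 + (32/9)*145**2) - (12098/8126 - 3257/(-7450)) = (2/3 + (32/9)*21025) - (12098*(1/8126) - 3257*(-1/7450)) = (2/3 + 672800/9) - (6049/4063 + 3257/7450) = 672806/9 - 1*58298241/30269350 = 672806/9 - 58298241/30269350 = 20364875611931/272424150 ≈ 74754.)
sqrt((4629 - 1*10976) + n) = sqrt((4629 - 1*10976) + 20364875611931/272424150) = sqrt((4629 - 10976) + 20364875611931/272424150) = sqrt(-6347 + 20364875611931/272424150) = sqrt(18635799531881/272424150) = sqrt(22563741542413685894)/18161610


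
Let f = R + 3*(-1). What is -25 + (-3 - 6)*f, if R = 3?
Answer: -25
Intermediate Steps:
f = 0 (f = 3 + 3*(-1) = 3 - 3 = 0)
-25 + (-3 - 6)*f = -25 + (-3 - 6)*0 = -25 - 9*0 = -25 + 0 = -25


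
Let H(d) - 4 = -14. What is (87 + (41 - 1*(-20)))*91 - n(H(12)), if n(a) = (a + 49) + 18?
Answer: 13411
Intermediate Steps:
H(d) = -10 (H(d) = 4 - 14 = -10)
n(a) = 67 + a (n(a) = (49 + a) + 18 = 67 + a)
(87 + (41 - 1*(-20)))*91 - n(H(12)) = (87 + (41 - 1*(-20)))*91 - (67 - 10) = (87 + (41 + 20))*91 - 1*57 = (87 + 61)*91 - 57 = 148*91 - 57 = 13468 - 57 = 13411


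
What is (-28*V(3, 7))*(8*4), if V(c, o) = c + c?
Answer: -5376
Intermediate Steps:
V(c, o) = 2*c
(-28*V(3, 7))*(8*4) = (-56*3)*(8*4) = -28*6*32 = -168*32 = -5376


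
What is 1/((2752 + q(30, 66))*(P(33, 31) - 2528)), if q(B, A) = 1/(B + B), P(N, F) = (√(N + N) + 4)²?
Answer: -36690/246801900433 - 120*√66/246801900433 ≈ -1.5261e-7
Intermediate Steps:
P(N, F) = (4 + √2*√N)² (P(N, F) = (√(2*N) + 4)² = (√2*√N + 4)² = (4 + √2*√N)²)
q(B, A) = 1/(2*B)
1/((2752 + q(30, 66))*(P(33, 31) - 2528)) = 1/((2752 + (½)/30)*((4 + √2*√33)² - 2528)) = 1/((2752 + (½)*(1/30))*((4 + √66)² - 2528)) = 1/((2752 + 1/60)*(-2528 + (4 + √66)²)) = 1/(165121*(-2528 + (4 + √66)²)/60) = 1/(-104356472/15 + 165121*(4 + √66)²/60)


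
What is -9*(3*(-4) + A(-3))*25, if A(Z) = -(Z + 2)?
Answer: 2475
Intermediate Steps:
A(Z) = -2 - Z (A(Z) = -(2 + Z) = -2 - Z)
-9*(3*(-4) + A(-3))*25 = -9*(3*(-4) + (-2 - 1*(-3)))*25 = -9*(-12 + (-2 + 3))*25 = -9*(-12 + 1)*25 = -9*(-11)*25 = 99*25 = 2475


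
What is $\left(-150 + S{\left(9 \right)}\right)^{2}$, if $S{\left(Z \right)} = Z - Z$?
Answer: $22500$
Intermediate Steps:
$S{\left(Z \right)} = 0$
$\left(-150 + S{\left(9 \right)}\right)^{2} = \left(-150 + 0\right)^{2} = \left(-150\right)^{2} = 22500$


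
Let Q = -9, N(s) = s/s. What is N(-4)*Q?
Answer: -9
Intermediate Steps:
N(s) = 1
N(-4)*Q = 1*(-9) = -9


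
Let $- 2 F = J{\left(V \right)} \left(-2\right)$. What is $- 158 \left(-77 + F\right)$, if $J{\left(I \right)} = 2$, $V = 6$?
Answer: $11850$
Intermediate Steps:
$F = 2$ ($F = - \frac{2 \left(-2\right)}{2} = \left(- \frac{1}{2}\right) \left(-4\right) = 2$)
$- 158 \left(-77 + F\right) = - 158 \left(-77 + 2\right) = \left(-158\right) \left(-75\right) = 11850$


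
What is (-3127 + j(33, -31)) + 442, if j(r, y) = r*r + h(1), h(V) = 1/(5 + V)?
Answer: -9575/6 ≈ -1595.8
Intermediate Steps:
j(r, y) = ⅙ + r² (j(r, y) = r*r + 1/(5 + 1) = r² + 1/6 = r² + ⅙ = ⅙ + r²)
(-3127 + j(33, -31)) + 442 = (-3127 + (⅙ + 33²)) + 442 = (-3127 + (⅙ + 1089)) + 442 = (-3127 + 6535/6) + 442 = -12227/6 + 442 = -9575/6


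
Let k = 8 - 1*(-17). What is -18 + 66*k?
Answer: 1632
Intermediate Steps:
k = 25 (k = 8 + 17 = 25)
-18 + 66*k = -18 + 66*25 = -18 + 1650 = 1632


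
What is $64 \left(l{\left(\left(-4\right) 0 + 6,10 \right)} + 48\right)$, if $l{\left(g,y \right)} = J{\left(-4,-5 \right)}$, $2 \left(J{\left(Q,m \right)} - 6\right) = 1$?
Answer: $3488$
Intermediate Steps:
$J{\left(Q,m \right)} = \frac{13}{2}$ ($J{\left(Q,m \right)} = 6 + \frac{1}{2} \cdot 1 = 6 + \frac{1}{2} = \frac{13}{2}$)
$l{\left(g,y \right)} = \frac{13}{2}$
$64 \left(l{\left(\left(-4\right) 0 + 6,10 \right)} + 48\right) = 64 \left(\frac{13}{2} + 48\right) = 64 \cdot \frac{109}{2} = 3488$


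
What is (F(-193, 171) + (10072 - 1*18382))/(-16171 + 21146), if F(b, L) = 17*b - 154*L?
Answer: -1517/199 ≈ -7.6231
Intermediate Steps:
F(b, L) = -154*L + 17*b
(F(-193, 171) + (10072 - 1*18382))/(-16171 + 21146) = ((-154*171 + 17*(-193)) + (10072 - 1*18382))/(-16171 + 21146) = ((-26334 - 3281) + (10072 - 18382))/4975 = (-29615 - 8310)*(1/4975) = -37925*1/4975 = -1517/199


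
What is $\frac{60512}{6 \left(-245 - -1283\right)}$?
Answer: $\frac{15128}{1557} \approx 9.7161$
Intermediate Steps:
$\frac{60512}{6 \left(-245 - -1283\right)} = \frac{60512}{6 \left(-245 + 1283\right)} = \frac{60512}{6 \cdot 1038} = \frac{60512}{6228} = 60512 \cdot \frac{1}{6228} = \frac{15128}{1557}$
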